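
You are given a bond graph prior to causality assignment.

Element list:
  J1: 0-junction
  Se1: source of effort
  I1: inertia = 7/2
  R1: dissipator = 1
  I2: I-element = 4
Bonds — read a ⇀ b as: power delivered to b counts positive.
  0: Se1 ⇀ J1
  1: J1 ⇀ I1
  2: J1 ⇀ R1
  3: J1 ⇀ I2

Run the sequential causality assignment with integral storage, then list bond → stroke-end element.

b0 stroke→J1
b1 stroke→I1
b2 stroke→R1
b3 stroke→I2

β0 stroke→J1  (Se1 (Se) sets effort on bond)
β1 stroke→I1  (0-jn J1 has e-setter on 0)
β2 stroke→R1  (J1: bond 0 brought effort, rest push out)
β3 stroke→I2  (0-jn J1 has e-setter on 0)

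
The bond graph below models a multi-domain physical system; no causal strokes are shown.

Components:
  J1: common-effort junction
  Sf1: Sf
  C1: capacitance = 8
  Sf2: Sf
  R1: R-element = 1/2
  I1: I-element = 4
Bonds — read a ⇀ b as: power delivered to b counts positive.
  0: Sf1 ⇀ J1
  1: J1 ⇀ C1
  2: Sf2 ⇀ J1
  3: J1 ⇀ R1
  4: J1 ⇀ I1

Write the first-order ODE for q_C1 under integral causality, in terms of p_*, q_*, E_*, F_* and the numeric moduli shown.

dq_C1/dt = F_Sf1 + F_Sf2 - p_I1/4 - q_C1/4

b0 |Sf1  (Sf1 (Sf) sets flow on bond)
b2 |Sf2  (Sf2: flow source, stroke at near end)
b1 |J1  (C1: C, integral causality)
b3 |R1  (common-e at J1 fixed by 1)
b4 |I1  (J1 effort already set via bond 1)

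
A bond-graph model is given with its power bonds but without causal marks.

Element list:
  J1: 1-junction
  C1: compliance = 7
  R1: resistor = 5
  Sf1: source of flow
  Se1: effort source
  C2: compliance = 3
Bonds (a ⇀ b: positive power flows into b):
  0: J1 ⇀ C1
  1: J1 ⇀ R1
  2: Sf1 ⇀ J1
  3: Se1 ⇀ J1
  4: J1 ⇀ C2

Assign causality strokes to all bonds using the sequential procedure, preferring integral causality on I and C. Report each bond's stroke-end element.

bond 0 stroke at J1
bond 1 stroke at J1
bond 2 stroke at Sf1
bond 3 stroke at J1
bond 4 stroke at J1

#2 |Sf1  (Sf1 fixes flow; stroke at Sf1)
#3 |J1  (Se1 fixes effort; stroke away)
#0 |J1  (1-jn J1 has f-setter on 2)
#1 |J1  (common-f at J1 fixed by 2)
#4 |J1  (common-f at J1 fixed by 2)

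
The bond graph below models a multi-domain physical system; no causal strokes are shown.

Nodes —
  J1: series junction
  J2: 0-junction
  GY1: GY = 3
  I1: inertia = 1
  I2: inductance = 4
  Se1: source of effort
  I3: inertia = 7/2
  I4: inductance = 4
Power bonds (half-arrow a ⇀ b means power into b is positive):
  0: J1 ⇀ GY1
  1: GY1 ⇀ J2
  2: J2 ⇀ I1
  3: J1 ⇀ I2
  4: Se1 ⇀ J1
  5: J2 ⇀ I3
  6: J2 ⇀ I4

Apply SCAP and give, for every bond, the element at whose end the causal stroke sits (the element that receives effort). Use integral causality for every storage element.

β0 |J1
β1 |J2
β2 |I1
β3 |I2
β4 |J1
β5 |I3
β6 |I4

#4 stroke at J1  (Se1 (Se) sets effort on bond)
#2 stroke at I1  (I1: I, integral causality)
#3 stroke at I2  (I2 outputs flow p/I2)
#0 stroke at J1  (common-f at J1 fixed by 3)
#1 stroke at J2  (GY1: gyrator matches bond 0)
#5 stroke at I3  (J2: bond 1 brought effort, rest push out)
#6 stroke at I4  (0-jn J2 has e-setter on 1)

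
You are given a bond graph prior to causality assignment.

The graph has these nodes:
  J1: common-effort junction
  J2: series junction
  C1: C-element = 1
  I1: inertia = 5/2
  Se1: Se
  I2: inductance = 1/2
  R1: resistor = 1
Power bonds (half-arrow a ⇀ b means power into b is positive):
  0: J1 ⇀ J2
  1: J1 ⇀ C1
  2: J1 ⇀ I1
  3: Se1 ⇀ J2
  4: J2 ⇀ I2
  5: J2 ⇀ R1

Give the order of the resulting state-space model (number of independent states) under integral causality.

3  (C1, I1, I2 all integral)

bond 3 stroke at J2  (source Se1 imposes e)
bond 1 stroke at J1  (prefer integral on C1)
bond 0 stroke at J2  (J1 effort already set via bond 1)
bond 2 stroke at I1  (common-e at J1 fixed by 1)
bond 4 stroke at I2  (I2: I, integral causality)
bond 5 stroke at J2  (J2: bond 4 brought flow, rest push out)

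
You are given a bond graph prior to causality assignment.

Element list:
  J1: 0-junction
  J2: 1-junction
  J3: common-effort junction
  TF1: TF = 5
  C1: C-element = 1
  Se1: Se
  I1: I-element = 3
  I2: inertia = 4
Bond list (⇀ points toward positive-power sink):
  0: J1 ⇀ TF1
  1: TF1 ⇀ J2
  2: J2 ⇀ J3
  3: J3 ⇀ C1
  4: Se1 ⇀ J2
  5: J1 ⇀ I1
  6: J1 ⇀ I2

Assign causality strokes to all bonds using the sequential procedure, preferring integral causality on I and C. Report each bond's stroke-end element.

#4 stroke at J2  (Se1 fixes effort; stroke away)
#3 stroke at J3  (prefer integral on C1)
#2 stroke at J2  (J3 effort already set via bond 3)
#1 stroke at TF1  (only one flow-in slot at J2)
#0 stroke at J1  (TF TF1: opposite of bond 1)
#5 stroke at I1  (0-jn J1 has e-setter on 0)
#6 stroke at I2  (J1 effort already set via bond 0)

b0 stroke→J1
b1 stroke→TF1
b2 stroke→J2
b3 stroke→J3
b4 stroke→J2
b5 stroke→I1
b6 stroke→I2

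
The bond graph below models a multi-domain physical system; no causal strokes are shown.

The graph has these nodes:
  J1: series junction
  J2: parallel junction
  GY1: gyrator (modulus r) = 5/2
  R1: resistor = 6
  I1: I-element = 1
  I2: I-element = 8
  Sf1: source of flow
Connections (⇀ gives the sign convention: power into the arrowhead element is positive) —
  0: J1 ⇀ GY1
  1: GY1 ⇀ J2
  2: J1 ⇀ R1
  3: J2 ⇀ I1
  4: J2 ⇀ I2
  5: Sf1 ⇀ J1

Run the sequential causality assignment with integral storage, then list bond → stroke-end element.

β0 stroke→J1
β1 stroke→J2
β2 stroke→J1
β3 stroke→I1
β4 stroke→I2
β5 stroke→Sf1

b5 |Sf1  (Sf1 fixes flow; stroke at Sf1)
b0 |J1  (J1 flow already set via bond 5)
b2 |J1  (1-jn J1 has f-setter on 5)
b1 |J2  (through GY1, causality inverts; strokes same side of GY1)
b3 |I1  (0-jn J2 has e-setter on 1)
b4 |I2  (J2: bond 1 brought effort, rest push out)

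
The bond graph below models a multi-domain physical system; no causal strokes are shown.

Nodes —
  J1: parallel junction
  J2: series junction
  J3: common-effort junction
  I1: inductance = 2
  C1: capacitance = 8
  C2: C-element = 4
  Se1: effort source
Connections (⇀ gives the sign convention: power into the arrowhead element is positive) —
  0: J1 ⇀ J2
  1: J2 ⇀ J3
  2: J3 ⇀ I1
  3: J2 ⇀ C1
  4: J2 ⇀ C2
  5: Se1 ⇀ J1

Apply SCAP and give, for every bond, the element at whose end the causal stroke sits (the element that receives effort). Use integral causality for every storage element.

#5 stroke at J1  (Se1: effort source, stroke at far end)
#0 stroke at J2  (J1: bond 5 brought effort, rest push out)
#2 stroke at I1  (I1 integral (f out))
#1 stroke at J3  (only one effort-in slot at J3)
#3 stroke at J2  (1-jn J2 has f-setter on 1)
#4 stroke at J2  (common-f at J2 fixed by 1)

bond 0 stroke at J2
bond 1 stroke at J3
bond 2 stroke at I1
bond 3 stroke at J2
bond 4 stroke at J2
bond 5 stroke at J1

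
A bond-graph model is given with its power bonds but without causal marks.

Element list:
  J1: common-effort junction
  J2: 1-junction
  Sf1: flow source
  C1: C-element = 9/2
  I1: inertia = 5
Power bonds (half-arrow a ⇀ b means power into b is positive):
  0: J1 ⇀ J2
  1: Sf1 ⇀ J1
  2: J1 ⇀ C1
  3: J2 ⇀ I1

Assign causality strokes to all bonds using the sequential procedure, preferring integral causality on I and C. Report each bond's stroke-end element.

b0 stroke at J2
b1 stroke at Sf1
b2 stroke at J1
b3 stroke at I1

β1 →Sf1  (Sf1 (Sf) sets flow on bond)
β2 →J1  (C1 integral (e out))
β0 →J2  (J1: bond 2 brought effort, rest push out)
β3 →I1  (J2 needs exactly one f-in)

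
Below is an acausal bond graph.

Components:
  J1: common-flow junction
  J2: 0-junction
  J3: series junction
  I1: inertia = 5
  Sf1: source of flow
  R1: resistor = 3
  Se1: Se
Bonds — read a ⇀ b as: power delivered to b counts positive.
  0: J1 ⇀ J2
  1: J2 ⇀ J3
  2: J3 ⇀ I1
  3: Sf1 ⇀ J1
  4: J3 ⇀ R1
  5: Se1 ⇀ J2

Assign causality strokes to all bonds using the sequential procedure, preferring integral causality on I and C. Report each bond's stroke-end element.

β0 →J1
β1 →J3
β2 →I1
β3 →Sf1
β4 →J3
β5 →J2

β3 stroke→Sf1  (Sf1 (Sf) sets flow on bond)
β5 stroke→J2  (source Se1 imposes e)
β0 stroke→J1  (1-jn J1 has f-setter on 3)
β1 stroke→J3  (J2: bond 5 brought effort, rest push out)
β2 stroke→I1  (I1: I, integral causality)
β4 stroke→J3  (common-f at J3 fixed by 2)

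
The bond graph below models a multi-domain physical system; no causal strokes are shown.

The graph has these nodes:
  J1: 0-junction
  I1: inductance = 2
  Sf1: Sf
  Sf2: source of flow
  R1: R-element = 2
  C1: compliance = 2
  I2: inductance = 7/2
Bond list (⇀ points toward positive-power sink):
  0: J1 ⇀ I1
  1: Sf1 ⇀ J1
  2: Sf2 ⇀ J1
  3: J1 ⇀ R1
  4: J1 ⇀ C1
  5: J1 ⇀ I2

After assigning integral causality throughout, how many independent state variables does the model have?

#1 stroke→Sf1  (source Sf1 imposes f)
#2 stroke→Sf2  (Sf2 (Sf) sets flow on bond)
#0 stroke→I1  (I1 integral (f out))
#4 stroke→J1  (C1 outputs effort q/C1)
#3 stroke→R1  (common-e at J1 fixed by 4)
#5 stroke→I2  (J1: bond 4 brought effort, rest push out)

3  (C1, I1, I2 all integral)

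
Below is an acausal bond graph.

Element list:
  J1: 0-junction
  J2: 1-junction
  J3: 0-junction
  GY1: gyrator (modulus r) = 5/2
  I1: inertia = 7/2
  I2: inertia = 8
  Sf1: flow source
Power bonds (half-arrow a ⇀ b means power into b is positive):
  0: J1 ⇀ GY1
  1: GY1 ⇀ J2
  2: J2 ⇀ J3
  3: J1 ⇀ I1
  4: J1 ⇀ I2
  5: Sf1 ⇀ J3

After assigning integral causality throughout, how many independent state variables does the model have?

2  (I1, I2 all integral)

#5 →Sf1  (Sf1: flow source, stroke at near end)
#2 →J3  (only one effort-in slot at J3)
#1 →J2  (J2: bond 2 brought flow, rest push out)
#0 →J1  (through GY1, causality inverts; strokes same side of GY1)
#3 →I1  (common-e at J1 fixed by 0)
#4 →I2  (common-e at J1 fixed by 0)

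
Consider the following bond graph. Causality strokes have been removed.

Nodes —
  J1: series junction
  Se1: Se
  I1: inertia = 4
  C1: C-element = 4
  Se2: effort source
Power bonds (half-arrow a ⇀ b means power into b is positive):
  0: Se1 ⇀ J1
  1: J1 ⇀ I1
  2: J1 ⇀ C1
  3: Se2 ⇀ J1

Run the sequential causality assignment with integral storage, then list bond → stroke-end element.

β0 →J1
β1 →I1
β2 →J1
β3 →J1

bond 0 stroke→J1  (Se1 (Se) sets effort on bond)
bond 3 stroke→J1  (Se2: effort source, stroke at far end)
bond 1 stroke→I1  (prefer integral on I1)
bond 2 stroke→J1  (J1 flow already set via bond 1)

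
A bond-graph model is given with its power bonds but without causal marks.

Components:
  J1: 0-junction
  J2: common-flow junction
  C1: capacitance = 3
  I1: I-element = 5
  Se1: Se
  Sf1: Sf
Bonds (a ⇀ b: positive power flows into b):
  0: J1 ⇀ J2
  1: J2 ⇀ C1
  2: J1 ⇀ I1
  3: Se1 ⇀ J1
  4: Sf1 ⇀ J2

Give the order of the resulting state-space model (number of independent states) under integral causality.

bond 3 |J1  (source Se1 imposes e)
bond 4 |Sf1  (source Sf1 imposes f)
bond 0 |J2  (J1 effort already set via bond 3)
bond 2 |I1  (common-e at J1 fixed by 3)
bond 1 |J2  (common-f at J2 fixed by 4)

2  (C1, I1 all integral)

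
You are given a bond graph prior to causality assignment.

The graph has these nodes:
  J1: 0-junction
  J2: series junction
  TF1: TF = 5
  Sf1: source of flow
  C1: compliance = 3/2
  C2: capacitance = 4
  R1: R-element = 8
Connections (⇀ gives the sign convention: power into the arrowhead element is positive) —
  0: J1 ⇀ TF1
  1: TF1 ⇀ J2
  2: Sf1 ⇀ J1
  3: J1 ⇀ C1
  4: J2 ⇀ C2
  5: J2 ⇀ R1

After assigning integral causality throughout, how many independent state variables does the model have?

2  (C1, C2 all integral)

b2 stroke at Sf1  (Sf1: flow source, stroke at near end)
b3 stroke at J1  (prefer integral on C1)
b0 stroke at TF1  (common-e at J1 fixed by 3)
b1 stroke at J2  (through TF1, causality passes straight; one stroke at TF1)
b4 stroke at J2  (C2 integral (e out))
b5 stroke at R1  (J2: last free bond brings flow in)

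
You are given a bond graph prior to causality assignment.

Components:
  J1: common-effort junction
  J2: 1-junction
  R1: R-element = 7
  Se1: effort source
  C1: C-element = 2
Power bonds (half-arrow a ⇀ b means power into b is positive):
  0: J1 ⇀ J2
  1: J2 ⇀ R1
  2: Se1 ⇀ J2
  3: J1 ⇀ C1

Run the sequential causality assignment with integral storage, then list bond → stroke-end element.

b0 stroke at J2
b1 stroke at R1
b2 stroke at J2
b3 stroke at J1

#2 stroke at J2  (source Se1 imposes e)
#3 stroke at J1  (C1: C, integral causality)
#0 stroke at J2  (0-jn J1 has e-setter on 3)
#1 stroke at R1  (closing 1-jn rule on J2)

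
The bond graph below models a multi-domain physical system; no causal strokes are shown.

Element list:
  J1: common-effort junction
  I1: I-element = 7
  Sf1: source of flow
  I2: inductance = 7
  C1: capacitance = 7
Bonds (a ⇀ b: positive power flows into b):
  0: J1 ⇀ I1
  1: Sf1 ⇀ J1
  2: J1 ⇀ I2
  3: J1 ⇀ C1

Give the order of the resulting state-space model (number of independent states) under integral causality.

#1 |Sf1  (Sf1: flow source, stroke at near end)
#0 |I1  (prefer integral on I1)
#2 |I2  (prefer integral on I2)
#3 |J1  (only one effort-in slot at J1)

3  (C1, I1, I2 all integral)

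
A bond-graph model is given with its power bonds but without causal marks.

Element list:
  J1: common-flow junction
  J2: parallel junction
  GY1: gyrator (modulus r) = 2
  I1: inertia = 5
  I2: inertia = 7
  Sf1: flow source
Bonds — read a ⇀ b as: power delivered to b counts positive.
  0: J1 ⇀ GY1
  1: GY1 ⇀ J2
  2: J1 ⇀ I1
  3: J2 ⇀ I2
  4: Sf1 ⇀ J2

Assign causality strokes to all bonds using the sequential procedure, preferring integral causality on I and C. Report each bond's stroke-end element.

b0 |J1
b1 |J2
b2 |I1
b3 |I2
b4 |Sf1

β4 →Sf1  (source Sf1 imposes f)
β2 →I1  (I1 integral (f out))
β0 →J1  (common-f at J1 fixed by 2)
β1 →J2  (GY1: gyrator matches bond 0)
β3 →I2  (J2: bond 1 brought effort, rest push out)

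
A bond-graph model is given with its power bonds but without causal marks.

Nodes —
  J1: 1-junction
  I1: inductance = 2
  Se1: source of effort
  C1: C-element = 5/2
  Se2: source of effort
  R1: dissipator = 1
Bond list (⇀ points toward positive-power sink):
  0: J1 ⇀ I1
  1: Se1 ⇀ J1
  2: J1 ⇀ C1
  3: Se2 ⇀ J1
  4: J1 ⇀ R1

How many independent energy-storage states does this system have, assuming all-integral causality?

β1 stroke at J1  (Se1 fixes effort; stroke away)
β3 stroke at J1  (source Se2 imposes e)
β0 stroke at I1  (I1: I, integral causality)
β2 stroke at J1  (1-jn J1 has f-setter on 0)
β4 stroke at J1  (J1 flow already set via bond 0)

2  (C1, I1 all integral)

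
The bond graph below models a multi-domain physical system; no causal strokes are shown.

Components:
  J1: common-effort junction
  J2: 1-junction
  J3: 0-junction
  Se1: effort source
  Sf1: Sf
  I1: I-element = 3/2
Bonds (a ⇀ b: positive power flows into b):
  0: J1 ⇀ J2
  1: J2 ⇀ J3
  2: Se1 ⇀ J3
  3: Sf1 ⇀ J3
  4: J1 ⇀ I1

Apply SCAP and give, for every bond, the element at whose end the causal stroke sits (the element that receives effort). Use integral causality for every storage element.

β2 stroke→J3  (source Se1 imposes e)
β3 stroke→Sf1  (Sf1 fixes flow; stroke at Sf1)
β1 stroke→J2  (J3: bond 2 brought effort, rest push out)
β0 stroke→J1  (J2: last free bond brings flow in)
β4 stroke→I1  (J1 effort already set via bond 0)

#0 stroke at J1
#1 stroke at J2
#2 stroke at J3
#3 stroke at Sf1
#4 stroke at I1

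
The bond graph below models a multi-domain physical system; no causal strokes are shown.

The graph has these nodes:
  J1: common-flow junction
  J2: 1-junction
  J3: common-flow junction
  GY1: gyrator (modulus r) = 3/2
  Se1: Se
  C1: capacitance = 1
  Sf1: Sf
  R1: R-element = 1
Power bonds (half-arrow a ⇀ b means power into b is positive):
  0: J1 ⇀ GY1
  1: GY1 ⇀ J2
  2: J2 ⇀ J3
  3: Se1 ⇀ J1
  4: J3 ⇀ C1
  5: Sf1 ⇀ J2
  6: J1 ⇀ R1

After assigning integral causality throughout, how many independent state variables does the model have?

#3 stroke at J1  (Se1 fixes effort; stroke away)
#5 stroke at Sf1  (source Sf1 imposes f)
#1 stroke at J2  (J2: bond 5 brought flow, rest push out)
#2 stroke at J2  (J2: bond 5 brought flow, rest push out)
#4 stroke at J3  (1-jn J3 has f-setter on 2)
#0 stroke at J1  (GY1: gyrator matches bond 1)
#6 stroke at R1  (J1: last free bond brings flow in)

1  (C1 all integral)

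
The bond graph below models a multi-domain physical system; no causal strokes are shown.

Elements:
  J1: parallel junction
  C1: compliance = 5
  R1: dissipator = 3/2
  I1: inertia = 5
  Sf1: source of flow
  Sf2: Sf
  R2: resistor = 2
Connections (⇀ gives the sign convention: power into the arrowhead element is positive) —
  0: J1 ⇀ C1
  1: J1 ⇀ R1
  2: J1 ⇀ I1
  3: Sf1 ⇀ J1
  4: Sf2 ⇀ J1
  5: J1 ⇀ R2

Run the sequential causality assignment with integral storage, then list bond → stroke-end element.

b0 stroke→J1
b1 stroke→R1
b2 stroke→I1
b3 stroke→Sf1
b4 stroke→Sf2
b5 stroke→R2

β3 →Sf1  (Sf1 fixes flow; stroke at Sf1)
β4 →Sf2  (source Sf2 imposes f)
β0 →J1  (C1 integral (e out))
β1 →R1  (J1: bond 0 brought effort, rest push out)
β2 →I1  (0-jn J1 has e-setter on 0)
β5 →R2  (J1 effort already set via bond 0)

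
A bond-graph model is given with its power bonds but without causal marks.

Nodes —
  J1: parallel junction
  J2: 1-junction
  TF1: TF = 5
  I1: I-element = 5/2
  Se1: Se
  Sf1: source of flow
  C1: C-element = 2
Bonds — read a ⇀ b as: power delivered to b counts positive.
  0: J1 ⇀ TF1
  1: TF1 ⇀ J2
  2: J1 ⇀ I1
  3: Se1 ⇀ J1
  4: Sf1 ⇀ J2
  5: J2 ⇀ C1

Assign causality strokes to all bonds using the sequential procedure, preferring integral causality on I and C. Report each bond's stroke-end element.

β3 stroke→J1  (Se1 (Se) sets effort on bond)
β4 stroke→Sf1  (Sf1 fixes flow; stroke at Sf1)
β0 stroke→TF1  (J1: bond 3 brought effort, rest push out)
β2 stroke→I1  (0-jn J1 has e-setter on 3)
β1 stroke→J2  (J2 flow already set via bond 4)
β5 stroke→J2  (J2 flow already set via bond 4)

b0 |TF1
b1 |J2
b2 |I1
b3 |J1
b4 |Sf1
b5 |J2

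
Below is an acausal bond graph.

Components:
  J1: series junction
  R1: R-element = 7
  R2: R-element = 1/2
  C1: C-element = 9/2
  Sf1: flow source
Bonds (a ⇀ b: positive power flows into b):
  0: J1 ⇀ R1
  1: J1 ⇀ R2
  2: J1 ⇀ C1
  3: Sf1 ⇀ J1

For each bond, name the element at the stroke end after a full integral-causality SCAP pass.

#3 stroke→Sf1  (Sf1: flow source, stroke at near end)
#0 stroke→J1  (J1 flow already set via bond 3)
#1 stroke→J1  (J1 flow already set via bond 3)
#2 stroke→J1  (1-jn J1 has f-setter on 3)

#0 stroke at J1
#1 stroke at J1
#2 stroke at J1
#3 stroke at Sf1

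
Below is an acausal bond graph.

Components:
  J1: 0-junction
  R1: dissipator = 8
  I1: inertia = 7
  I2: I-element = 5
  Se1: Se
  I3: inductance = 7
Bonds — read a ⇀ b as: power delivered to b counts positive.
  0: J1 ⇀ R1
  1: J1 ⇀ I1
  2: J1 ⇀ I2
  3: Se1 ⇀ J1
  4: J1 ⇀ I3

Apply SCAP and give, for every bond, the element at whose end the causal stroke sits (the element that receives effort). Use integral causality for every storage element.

#3 stroke→J1  (source Se1 imposes e)
#0 stroke→R1  (0-jn J1 has e-setter on 3)
#1 stroke→I1  (J1 effort already set via bond 3)
#2 stroke→I2  (J1 effort already set via bond 3)
#4 stroke→I3  (J1: bond 3 brought effort, rest push out)

#0 stroke at R1
#1 stroke at I1
#2 stroke at I2
#3 stroke at J1
#4 stroke at I3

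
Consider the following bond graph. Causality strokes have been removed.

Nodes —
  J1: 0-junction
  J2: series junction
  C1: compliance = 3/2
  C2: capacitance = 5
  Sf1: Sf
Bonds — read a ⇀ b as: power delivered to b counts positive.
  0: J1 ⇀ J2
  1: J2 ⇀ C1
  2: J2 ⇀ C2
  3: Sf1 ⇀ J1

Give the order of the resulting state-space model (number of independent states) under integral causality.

bond 3 |Sf1  (source Sf1 imposes f)
bond 0 |J1  (J1: last free bond brings effort in)
bond 1 |J2  (common-f at J2 fixed by 0)
bond 2 |J2  (1-jn J2 has f-setter on 0)

2  (C1, C2 all integral)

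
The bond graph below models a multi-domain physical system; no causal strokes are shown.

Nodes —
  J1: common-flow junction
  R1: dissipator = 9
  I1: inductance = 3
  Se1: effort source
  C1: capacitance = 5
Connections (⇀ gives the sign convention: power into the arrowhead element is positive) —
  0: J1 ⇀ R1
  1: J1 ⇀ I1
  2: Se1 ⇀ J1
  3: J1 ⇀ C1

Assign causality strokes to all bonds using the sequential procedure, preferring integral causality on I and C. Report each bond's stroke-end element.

#2 |J1  (Se1: effort source, stroke at far end)
#1 |I1  (prefer integral on I1)
#0 |J1  (J1: bond 1 brought flow, rest push out)
#3 |J1  (J1: bond 1 brought flow, rest push out)

β0 stroke at J1
β1 stroke at I1
β2 stroke at J1
β3 stroke at J1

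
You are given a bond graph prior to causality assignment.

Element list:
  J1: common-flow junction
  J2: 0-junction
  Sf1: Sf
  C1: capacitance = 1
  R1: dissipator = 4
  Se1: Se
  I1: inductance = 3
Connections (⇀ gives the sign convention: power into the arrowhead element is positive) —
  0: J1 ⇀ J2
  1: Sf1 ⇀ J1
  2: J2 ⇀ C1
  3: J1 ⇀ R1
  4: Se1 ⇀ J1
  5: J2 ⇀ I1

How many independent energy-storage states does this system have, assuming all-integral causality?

2  (C1, I1 all integral)

bond 1 |Sf1  (Sf1 (Sf) sets flow on bond)
bond 4 |J1  (Se1 (Se) sets effort on bond)
bond 0 |J1  (J1 flow already set via bond 1)
bond 3 |J1  (1-jn J1 has f-setter on 1)
bond 2 |J2  (prefer integral on C1)
bond 5 |I1  (J2: bond 2 brought effort, rest push out)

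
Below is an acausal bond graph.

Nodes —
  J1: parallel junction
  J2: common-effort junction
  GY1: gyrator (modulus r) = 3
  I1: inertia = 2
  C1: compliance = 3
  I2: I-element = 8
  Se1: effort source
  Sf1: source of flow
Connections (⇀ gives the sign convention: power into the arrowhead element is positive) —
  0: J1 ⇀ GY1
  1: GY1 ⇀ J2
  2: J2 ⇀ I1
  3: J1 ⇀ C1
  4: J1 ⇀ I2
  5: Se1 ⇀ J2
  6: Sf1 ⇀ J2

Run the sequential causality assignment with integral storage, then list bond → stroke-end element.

#5 stroke→J2  (Se1: effort source, stroke at far end)
#6 stroke→Sf1  (Sf1 fixes flow; stroke at Sf1)
#1 stroke→GY1  (J2: bond 5 brought effort, rest push out)
#2 stroke→I1  (0-jn J2 has e-setter on 5)
#0 stroke→GY1  (GY1 both-in/both-out from 1)
#3 stroke→J1  (C1 integral (e out))
#4 stroke→I2  (J1: bond 3 brought effort, rest push out)

#0 |GY1
#1 |GY1
#2 |I1
#3 |J1
#4 |I2
#5 |J2
#6 |Sf1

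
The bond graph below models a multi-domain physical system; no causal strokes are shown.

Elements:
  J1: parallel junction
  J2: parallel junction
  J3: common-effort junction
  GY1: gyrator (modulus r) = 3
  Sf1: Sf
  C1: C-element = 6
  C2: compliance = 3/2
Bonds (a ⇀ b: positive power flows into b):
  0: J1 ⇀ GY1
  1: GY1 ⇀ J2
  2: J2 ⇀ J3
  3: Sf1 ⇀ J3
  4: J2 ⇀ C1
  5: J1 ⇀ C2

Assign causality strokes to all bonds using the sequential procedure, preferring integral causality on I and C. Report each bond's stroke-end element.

#3 stroke→Sf1  (Sf1 (Sf) sets flow on bond)
#2 stroke→J3  (only one effort-in slot at J3)
#4 stroke→J2  (C1: C, integral causality)
#1 stroke→GY1  (J2: bond 4 brought effort, rest push out)
#0 stroke→GY1  (through GY1, causality inverts; strokes same side of GY1)
#5 stroke→J1  (closing 0-jn rule on J1)

#0 stroke→GY1
#1 stroke→GY1
#2 stroke→J3
#3 stroke→Sf1
#4 stroke→J2
#5 stroke→J1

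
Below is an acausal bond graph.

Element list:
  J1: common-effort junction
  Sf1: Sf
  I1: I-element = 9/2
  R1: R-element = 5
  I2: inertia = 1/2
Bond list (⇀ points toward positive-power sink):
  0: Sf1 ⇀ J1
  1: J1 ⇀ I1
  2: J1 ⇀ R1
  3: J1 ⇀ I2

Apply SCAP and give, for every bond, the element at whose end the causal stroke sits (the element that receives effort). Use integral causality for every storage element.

#0 →Sf1  (Sf1 fixes flow; stroke at Sf1)
#1 →I1  (prefer integral on I1)
#3 →I2  (I2 integral (f out))
#2 →J1  (J1 needs exactly one e-in)

b0 stroke→Sf1
b1 stroke→I1
b2 stroke→J1
b3 stroke→I2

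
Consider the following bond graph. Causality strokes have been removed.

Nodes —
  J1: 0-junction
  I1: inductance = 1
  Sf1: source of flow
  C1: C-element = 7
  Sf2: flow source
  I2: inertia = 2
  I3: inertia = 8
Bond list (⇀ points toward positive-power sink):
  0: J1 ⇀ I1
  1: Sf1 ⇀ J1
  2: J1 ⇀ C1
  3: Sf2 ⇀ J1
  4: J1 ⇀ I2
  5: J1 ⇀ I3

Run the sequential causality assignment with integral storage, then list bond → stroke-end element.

#1 →Sf1  (source Sf1 imposes f)
#3 →Sf2  (Sf2 fixes flow; stroke at Sf2)
#0 →I1  (I1: I, integral causality)
#2 →J1  (C1: C, integral causality)
#4 →I2  (J1: bond 2 brought effort, rest push out)
#5 →I3  (common-e at J1 fixed by 2)

β0 |I1
β1 |Sf1
β2 |J1
β3 |Sf2
β4 |I2
β5 |I3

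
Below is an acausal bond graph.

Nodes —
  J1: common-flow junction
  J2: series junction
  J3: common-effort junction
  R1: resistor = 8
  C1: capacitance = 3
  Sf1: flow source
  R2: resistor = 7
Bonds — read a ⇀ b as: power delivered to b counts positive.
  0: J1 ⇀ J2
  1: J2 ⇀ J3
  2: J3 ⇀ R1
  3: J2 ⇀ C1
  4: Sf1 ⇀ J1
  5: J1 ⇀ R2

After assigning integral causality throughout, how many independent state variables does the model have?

1  (C1 all integral)

β4 stroke→Sf1  (Sf1: flow source, stroke at near end)
β0 stroke→J1  (1-jn J1 has f-setter on 4)
β5 stroke→J1  (J1 flow already set via bond 4)
β1 stroke→J2  (J2: bond 0 brought flow, rest push out)
β3 stroke→J2  (common-f at J2 fixed by 0)
β2 stroke→J3  (closing 0-jn rule on J3)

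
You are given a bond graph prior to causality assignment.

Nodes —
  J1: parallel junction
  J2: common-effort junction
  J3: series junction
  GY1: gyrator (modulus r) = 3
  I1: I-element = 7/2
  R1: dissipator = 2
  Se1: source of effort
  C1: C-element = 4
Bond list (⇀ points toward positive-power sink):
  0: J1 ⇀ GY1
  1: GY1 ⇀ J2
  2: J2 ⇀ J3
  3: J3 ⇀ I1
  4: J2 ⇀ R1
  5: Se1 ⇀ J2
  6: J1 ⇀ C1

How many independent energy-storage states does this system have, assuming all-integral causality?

2  (C1, I1 all integral)

bond 5 →J2  (source Se1 imposes e)
bond 1 →GY1  (common-e at J2 fixed by 5)
bond 2 →J3  (0-jn J2 has e-setter on 5)
bond 4 →R1  (J2: bond 5 brought effort, rest push out)
bond 3 →I1  (J3: last free bond brings flow in)
bond 0 →GY1  (through GY1, causality inverts; strokes same side of GY1)
bond 6 →J1  (J1: last free bond brings effort in)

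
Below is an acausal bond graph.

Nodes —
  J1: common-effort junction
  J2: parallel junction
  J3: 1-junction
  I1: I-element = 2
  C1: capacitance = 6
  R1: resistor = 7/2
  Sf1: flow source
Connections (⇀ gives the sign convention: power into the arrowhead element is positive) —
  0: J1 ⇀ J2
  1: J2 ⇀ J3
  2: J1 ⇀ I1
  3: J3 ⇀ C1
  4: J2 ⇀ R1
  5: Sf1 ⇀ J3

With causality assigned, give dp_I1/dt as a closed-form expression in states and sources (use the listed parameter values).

β5 stroke at Sf1  (Sf1 fixes flow; stroke at Sf1)
β1 stroke at J3  (J3 flow already set via bond 5)
β3 stroke at J3  (J3: bond 5 brought flow, rest push out)
β2 stroke at I1  (I1 integral (f out))
β0 stroke at J1  (J1 needs exactly one e-in)
β4 stroke at J2  (only one effort-in slot at J2)

dp_I1/dt = -7*F_Sf1/2 - 7*p_I1/4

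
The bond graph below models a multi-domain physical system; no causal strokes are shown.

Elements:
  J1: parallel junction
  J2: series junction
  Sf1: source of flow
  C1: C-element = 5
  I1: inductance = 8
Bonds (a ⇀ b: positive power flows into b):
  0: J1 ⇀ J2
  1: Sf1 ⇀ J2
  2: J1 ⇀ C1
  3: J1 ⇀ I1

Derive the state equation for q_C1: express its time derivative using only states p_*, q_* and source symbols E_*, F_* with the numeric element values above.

dq_C1/dt = -F_Sf1 - p_I1/8

b1 |Sf1  (Sf1: flow source, stroke at near end)
b0 |J2  (common-f at J2 fixed by 1)
b2 |J1  (prefer integral on C1)
b3 |I1  (J1: bond 2 brought effort, rest push out)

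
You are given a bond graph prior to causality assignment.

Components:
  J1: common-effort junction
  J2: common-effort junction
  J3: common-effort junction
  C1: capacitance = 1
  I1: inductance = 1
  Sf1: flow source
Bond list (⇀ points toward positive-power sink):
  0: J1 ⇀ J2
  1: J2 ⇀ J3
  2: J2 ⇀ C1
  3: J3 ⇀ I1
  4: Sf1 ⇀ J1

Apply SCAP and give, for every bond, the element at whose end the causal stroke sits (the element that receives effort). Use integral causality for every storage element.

b4 stroke at Sf1  (source Sf1 imposes f)
b0 stroke at J1  (J1: last free bond brings effort in)
b2 stroke at J2  (C1: C, integral causality)
b1 stroke at J3  (0-jn J2 has e-setter on 2)
b3 stroke at I1  (J3: bond 1 brought effort, rest push out)

bond 0 stroke at J1
bond 1 stroke at J3
bond 2 stroke at J2
bond 3 stroke at I1
bond 4 stroke at Sf1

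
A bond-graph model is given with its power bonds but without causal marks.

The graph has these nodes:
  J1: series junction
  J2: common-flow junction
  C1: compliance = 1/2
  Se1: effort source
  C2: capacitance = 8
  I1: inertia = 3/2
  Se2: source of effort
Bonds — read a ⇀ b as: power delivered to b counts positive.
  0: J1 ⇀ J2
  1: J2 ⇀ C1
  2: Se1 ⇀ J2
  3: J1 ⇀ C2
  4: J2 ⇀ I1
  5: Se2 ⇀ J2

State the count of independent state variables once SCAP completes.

3  (C1, C2, I1 all integral)

bond 2 →J2  (Se1 (Se) sets effort on bond)
bond 5 →J2  (Se2: effort source, stroke at far end)
bond 1 →J2  (C1: C, integral causality)
bond 3 →J1  (C2 integral (e out))
bond 0 →J2  (closing 1-jn rule on J1)
bond 4 →I1  (only one flow-in slot at J2)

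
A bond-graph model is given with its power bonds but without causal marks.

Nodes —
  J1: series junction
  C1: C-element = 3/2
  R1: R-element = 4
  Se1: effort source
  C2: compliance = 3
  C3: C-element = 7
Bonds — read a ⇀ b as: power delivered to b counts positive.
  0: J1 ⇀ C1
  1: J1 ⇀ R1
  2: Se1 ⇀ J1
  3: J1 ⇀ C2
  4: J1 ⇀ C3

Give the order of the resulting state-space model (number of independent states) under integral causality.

3  (C1, C2, C3 all integral)

β2 |J1  (source Se1 imposes e)
β0 |J1  (prefer integral on C1)
β3 |J1  (C2 outputs effort q/C2)
β4 |J1  (prefer integral on C3)
β1 |R1  (J1 needs exactly one f-in)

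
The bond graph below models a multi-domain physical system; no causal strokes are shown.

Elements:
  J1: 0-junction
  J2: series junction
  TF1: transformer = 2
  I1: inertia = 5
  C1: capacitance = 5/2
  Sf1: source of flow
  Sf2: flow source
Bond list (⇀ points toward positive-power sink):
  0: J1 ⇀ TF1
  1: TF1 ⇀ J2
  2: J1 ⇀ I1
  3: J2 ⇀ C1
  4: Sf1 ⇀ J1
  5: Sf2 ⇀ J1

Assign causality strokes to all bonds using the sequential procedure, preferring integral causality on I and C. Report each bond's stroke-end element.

#4 |Sf1  (Sf1 (Sf) sets flow on bond)
#5 |Sf2  (Sf2: flow source, stroke at near end)
#2 |I1  (I1 integral (f out))
#0 |J1  (J1 needs exactly one e-in)
#1 |TF1  (TF TF1: opposite of bond 0)
#3 |J2  (J2 flow already set via bond 1)

#0 stroke→J1
#1 stroke→TF1
#2 stroke→I1
#3 stroke→J2
#4 stroke→Sf1
#5 stroke→Sf2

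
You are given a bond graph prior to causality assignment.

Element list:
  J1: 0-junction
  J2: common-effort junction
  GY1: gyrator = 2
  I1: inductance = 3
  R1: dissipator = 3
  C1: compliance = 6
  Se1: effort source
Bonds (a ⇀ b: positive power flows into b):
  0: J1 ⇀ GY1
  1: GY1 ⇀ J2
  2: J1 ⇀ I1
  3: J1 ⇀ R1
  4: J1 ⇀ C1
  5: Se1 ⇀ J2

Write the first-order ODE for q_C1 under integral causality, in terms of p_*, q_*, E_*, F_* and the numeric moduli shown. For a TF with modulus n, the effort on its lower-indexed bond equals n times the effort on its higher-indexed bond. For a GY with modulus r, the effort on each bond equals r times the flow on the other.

b5 →J2  (source Se1 imposes e)
b1 →GY1  (common-e at J2 fixed by 5)
b0 →GY1  (GY1 both-in/both-out from 1)
b2 →I1  (I1: I, integral causality)
b4 →J1  (C1 outputs effort q/C1)
b3 →R1  (J1: bond 4 brought effort, rest push out)

dq_C1/dt = -E_Se1/2 - p_I1/3 - q_C1/18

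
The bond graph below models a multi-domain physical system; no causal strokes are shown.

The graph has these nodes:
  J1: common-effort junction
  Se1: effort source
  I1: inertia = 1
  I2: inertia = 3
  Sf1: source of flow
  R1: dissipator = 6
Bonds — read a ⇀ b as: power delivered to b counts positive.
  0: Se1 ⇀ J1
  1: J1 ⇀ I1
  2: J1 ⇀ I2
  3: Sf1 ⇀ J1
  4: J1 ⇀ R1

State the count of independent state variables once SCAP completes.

2  (I1, I2 all integral)

b0 →J1  (Se1 fixes effort; stroke away)
b3 →Sf1  (Sf1 (Sf) sets flow on bond)
b1 →I1  (0-jn J1 has e-setter on 0)
b2 →I2  (0-jn J1 has e-setter on 0)
b4 →R1  (0-jn J1 has e-setter on 0)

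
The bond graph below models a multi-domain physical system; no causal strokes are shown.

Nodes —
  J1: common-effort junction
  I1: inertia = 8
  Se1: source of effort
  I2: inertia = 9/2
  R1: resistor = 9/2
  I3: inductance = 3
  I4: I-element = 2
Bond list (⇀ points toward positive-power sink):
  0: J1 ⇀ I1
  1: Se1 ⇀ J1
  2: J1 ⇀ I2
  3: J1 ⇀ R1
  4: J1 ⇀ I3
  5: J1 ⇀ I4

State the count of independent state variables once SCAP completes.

4  (I1, I2, I3, I4 all integral)

β1 |J1  (Se1 fixes effort; stroke away)
β0 |I1  (J1: bond 1 brought effort, rest push out)
β2 |I2  (J1 effort already set via bond 1)
β3 |R1  (J1 effort already set via bond 1)
β4 |I3  (common-e at J1 fixed by 1)
β5 |I4  (J1 effort already set via bond 1)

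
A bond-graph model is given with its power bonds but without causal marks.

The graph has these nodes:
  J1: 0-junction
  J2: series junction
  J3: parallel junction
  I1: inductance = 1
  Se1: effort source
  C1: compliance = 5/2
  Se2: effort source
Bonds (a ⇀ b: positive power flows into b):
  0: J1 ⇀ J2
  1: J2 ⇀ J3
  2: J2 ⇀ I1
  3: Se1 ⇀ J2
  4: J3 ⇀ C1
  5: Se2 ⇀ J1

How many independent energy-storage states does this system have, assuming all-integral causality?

2  (C1, I1 all integral)

β3 →J2  (Se1 fixes effort; stroke away)
β5 →J1  (Se2: effort source, stroke at far end)
β0 →J2  (J1: bond 5 brought effort, rest push out)
β2 →I1  (prefer integral on I1)
β1 →J2  (1-jn J2 has f-setter on 2)
β4 →J3  (J3: last free bond brings effort in)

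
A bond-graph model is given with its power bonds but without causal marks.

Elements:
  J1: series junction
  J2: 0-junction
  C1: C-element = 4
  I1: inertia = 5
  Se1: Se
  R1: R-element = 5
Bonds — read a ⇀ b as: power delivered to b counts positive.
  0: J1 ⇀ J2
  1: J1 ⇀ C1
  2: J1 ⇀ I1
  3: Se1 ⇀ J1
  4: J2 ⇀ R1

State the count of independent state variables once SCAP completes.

2  (C1, I1 all integral)

β3 stroke→J1  (Se1 (Se) sets effort on bond)
β1 stroke→J1  (prefer integral on C1)
β2 stroke→I1  (I1 integral (f out))
β0 stroke→J1  (J1 flow already set via bond 2)
β4 stroke→J2  (J2: last free bond brings effort in)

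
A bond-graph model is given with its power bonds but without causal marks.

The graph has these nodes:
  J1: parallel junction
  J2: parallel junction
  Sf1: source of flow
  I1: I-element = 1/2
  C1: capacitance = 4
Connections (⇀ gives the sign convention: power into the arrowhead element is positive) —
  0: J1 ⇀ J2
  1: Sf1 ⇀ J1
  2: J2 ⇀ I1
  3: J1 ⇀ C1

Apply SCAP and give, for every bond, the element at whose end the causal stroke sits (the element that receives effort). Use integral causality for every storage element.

bond 1 →Sf1  (Sf1 fixes flow; stroke at Sf1)
bond 2 →I1  (I1 integral (f out))
bond 0 →J2  (closing 0-jn rule on J2)
bond 3 →J1  (closing 0-jn rule on J1)

bond 0 |J2
bond 1 |Sf1
bond 2 |I1
bond 3 |J1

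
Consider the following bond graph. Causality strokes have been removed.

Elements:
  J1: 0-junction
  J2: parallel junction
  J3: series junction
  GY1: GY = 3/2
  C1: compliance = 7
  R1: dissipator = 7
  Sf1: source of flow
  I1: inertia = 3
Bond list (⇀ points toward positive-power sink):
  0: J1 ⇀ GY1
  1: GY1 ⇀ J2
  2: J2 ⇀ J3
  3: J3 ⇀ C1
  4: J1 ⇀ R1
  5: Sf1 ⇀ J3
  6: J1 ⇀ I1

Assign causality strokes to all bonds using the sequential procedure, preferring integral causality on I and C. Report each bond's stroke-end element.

#5 stroke at Sf1  (source Sf1 imposes f)
#2 stroke at J3  (common-f at J3 fixed by 5)
#3 stroke at J3  (common-f at J3 fixed by 5)
#1 stroke at J2  (J2: last free bond brings effort in)
#0 stroke at J1  (GY1 both-in/both-out from 1)
#4 stroke at R1  (J1 effort already set via bond 0)
#6 stroke at I1  (common-e at J1 fixed by 0)

b0 stroke at J1
b1 stroke at J2
b2 stroke at J3
b3 stroke at J3
b4 stroke at R1
b5 stroke at Sf1
b6 stroke at I1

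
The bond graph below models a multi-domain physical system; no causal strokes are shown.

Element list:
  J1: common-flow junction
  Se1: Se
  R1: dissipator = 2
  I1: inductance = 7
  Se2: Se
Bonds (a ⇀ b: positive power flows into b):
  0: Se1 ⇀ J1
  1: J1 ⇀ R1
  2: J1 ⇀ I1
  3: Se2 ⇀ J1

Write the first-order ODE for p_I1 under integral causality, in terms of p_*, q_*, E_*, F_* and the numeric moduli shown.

bond 0 |J1  (Se1: effort source, stroke at far end)
bond 3 |J1  (source Se2 imposes e)
bond 2 |I1  (I1 outputs flow p/I1)
bond 1 |J1  (common-f at J1 fixed by 2)

dp_I1/dt = E_Se1 + E_Se2 - 2*p_I1/7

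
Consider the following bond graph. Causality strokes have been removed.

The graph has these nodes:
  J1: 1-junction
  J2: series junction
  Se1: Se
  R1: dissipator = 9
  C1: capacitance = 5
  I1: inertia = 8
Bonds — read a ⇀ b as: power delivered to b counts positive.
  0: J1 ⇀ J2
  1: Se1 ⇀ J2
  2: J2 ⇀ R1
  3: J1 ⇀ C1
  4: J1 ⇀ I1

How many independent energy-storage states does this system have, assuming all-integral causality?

β1 →J2  (Se1 fixes effort; stroke away)
β3 →J1  (C1: C, integral causality)
β4 →I1  (I1 outputs flow p/I1)
β0 →J1  (1-jn J1 has f-setter on 4)
β2 →J2  (1-jn J2 has f-setter on 0)

2  (C1, I1 all integral)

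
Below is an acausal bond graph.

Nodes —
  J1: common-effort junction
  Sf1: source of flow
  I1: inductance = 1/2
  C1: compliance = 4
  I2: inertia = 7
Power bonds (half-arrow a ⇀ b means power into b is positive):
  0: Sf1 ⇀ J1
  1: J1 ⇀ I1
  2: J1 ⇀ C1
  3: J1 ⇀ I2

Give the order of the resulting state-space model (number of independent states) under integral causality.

3  (C1, I1, I2 all integral)

β0 stroke→Sf1  (Sf1 (Sf) sets flow on bond)
β1 stroke→I1  (prefer integral on I1)
β2 stroke→J1  (C1 integral (e out))
β3 stroke→I2  (0-jn J1 has e-setter on 2)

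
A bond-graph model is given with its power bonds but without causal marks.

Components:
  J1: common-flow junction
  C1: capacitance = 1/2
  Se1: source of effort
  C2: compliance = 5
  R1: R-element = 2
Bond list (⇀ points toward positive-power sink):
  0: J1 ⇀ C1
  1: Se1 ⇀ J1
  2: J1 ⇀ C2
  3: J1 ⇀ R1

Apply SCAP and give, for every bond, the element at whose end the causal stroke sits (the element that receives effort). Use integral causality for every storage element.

β1 stroke at J1  (Se1 (Se) sets effort on bond)
β0 stroke at J1  (C1: C, integral causality)
β2 stroke at J1  (prefer integral on C2)
β3 stroke at R1  (closing 1-jn rule on J1)

#0 stroke at J1
#1 stroke at J1
#2 stroke at J1
#3 stroke at R1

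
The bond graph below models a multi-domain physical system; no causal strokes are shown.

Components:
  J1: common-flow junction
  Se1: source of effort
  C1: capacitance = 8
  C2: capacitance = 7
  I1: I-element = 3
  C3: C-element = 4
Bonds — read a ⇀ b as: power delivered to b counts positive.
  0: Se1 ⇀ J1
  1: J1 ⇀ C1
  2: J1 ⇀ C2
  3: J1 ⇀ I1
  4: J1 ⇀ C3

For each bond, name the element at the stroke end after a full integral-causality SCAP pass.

β0 →J1  (source Se1 imposes e)
β1 →J1  (prefer integral on C1)
β2 →J1  (C2 outputs effort q/C2)
β3 →I1  (prefer integral on I1)
β4 →J1  (common-f at J1 fixed by 3)

β0 →J1
β1 →J1
β2 →J1
β3 →I1
β4 →J1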